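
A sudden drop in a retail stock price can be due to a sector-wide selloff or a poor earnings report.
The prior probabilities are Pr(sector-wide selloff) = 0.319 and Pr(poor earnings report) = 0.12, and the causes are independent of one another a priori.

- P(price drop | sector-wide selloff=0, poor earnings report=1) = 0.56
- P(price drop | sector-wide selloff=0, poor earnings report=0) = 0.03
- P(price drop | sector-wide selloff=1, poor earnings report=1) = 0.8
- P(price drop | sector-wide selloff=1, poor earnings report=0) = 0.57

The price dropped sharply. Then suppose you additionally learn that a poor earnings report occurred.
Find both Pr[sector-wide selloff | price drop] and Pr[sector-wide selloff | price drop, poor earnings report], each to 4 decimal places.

Pr[sector-wide selloff | price drop] ≈ 0.7494; Pr[sector-wide selloff | price drop, poor earnings report] ≈ 0.4009

Sum P(price drop|·) weighted by the priors over the 4 (sector-wide selloff, poor earnings report) configurations:
  P(price drop) = 0.03×0.681×0.88 + 0.56×0.681×0.12 + 0.57×0.319×0.88 + 0.8×0.319×0.12
        = 0.017978 + 0.045763 + 0.160010 + 0.030624 = 0.254375
Configurations with sector-wide selloff contribute 0.190634, so
  P(sector-wide selloff | price drop) = 0.190634 / 0.254375 ≈ 0.7494

With the extra evidence:
For the numerator, keep only sector-wide selloff=true terms: 0.8*0.319 = 0.255200
Denominator P(price drop | poor earnings report): 0.56*0.681 + 0.8*0.319 = 0.636560
Posterior = 0.255200 / 0.636560 ≈ 0.4009
Conditioning on poor earnings report lowers the posterior on sector-wide selloff: the classic explaining-away effect in a common-effect structure.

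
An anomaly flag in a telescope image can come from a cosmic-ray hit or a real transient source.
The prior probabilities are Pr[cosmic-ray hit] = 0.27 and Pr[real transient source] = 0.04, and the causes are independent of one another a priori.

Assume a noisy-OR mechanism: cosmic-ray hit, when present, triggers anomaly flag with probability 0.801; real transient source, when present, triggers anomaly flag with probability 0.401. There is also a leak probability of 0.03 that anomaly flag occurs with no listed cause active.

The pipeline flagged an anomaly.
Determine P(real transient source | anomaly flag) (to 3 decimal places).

P(real transient source | anomaly flag) ≈ 0.086

Under noisy-OR, P(anomaly flag | causes) = 1 − (1−0.03)·∏(1−qᵢ) over the active causes.
Numerator (weight on configurations with real transient source): 0.012234 + 0.009551 = 0.021785
Denominator P(anomaly flag): 0.03·0.73·0.96 + 0.41897·0.73·0.04 + 0.80697·0.27·0.96 + 0.884375·0.27·0.04 = 0.251976
Posterior = 0.021785 / 0.251976 ≈ 0.086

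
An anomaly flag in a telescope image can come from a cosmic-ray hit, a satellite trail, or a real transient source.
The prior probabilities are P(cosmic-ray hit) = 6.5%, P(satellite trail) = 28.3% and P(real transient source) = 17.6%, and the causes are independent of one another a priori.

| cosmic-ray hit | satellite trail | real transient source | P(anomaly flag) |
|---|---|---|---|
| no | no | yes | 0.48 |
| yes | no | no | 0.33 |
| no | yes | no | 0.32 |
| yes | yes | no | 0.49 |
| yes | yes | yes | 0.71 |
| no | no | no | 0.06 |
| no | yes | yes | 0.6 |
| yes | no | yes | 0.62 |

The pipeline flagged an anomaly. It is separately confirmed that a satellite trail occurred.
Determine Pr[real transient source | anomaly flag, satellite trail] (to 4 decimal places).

Pr[real transient source | anomaly flag, satellite trail] ≈ 0.2815

By total probability over the 4 (cosmic-ray hit, real transient source) configurations:
  P(anomaly flag | satellite trail) = 0.32*0.935*0.824 + 0.6*0.935*0.176 + 0.49*0.065*0.824 + 0.71*0.065*0.176
        = 0.246541 + 0.098736 + 0.026244 + 0.008122 = 0.379643
Configurations with real transient source contribute 0.106858, so
  P(real transient source | anomaly flag, satellite trail) = 0.106858 / 0.379643 ≈ 0.2815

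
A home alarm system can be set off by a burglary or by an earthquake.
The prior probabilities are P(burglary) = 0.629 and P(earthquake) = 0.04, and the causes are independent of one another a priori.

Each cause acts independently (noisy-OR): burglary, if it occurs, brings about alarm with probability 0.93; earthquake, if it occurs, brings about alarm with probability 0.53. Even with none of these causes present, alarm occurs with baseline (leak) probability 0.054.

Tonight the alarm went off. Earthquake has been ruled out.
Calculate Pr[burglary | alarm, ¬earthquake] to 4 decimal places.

Under noisy-OR, P(alarm | causes) = 1 − (1−0.054)·∏(1−qᵢ) over the active causes.
P(alarm | ¬earthquake) = 0.054*0.371 + 0.93378*0.629 = 0.020034 + 0.587348 = 0.607382
Of this, 0.587348 comes from 0.93378*0.629 (the burglary=true cases).
Hence the posterior is 0.587348/0.607382 ≈ 0.9670.

Pr[burglary | alarm, ¬earthquake] ≈ 0.9670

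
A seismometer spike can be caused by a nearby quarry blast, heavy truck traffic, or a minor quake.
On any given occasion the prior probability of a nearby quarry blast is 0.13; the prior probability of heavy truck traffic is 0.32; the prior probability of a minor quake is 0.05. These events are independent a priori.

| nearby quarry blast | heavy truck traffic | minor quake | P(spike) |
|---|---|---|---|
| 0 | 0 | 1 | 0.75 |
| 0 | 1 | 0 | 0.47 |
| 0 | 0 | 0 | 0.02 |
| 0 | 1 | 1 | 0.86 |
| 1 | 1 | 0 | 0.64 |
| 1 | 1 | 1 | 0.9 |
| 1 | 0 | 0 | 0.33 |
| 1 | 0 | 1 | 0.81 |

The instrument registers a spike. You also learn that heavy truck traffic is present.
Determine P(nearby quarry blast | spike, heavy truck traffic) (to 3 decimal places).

Weight on nearby quarry blast=true, given the evidence: 0.079040 + 0.005850 = 0.084890
Normalizer over all consistent configurations: 0.47*0.87*0.95 + 0.86*0.87*0.05 + 0.64*0.13*0.95 + 0.9*0.13*0.05 = 0.510755
P(nearby quarry blast | spike, heavy truck traffic) = 0.084890/0.510755 ≈ 0.166

P(nearby quarry blast | spike, heavy truck traffic) ≈ 0.166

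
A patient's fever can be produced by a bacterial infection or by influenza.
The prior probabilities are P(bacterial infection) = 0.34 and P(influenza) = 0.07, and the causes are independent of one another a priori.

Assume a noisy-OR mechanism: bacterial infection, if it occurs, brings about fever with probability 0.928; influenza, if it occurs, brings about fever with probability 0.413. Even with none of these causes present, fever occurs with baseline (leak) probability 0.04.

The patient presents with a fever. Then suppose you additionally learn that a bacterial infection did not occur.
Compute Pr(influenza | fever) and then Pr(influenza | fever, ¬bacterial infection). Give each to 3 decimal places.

Under noisy-OR, P(fever | causes) = 1 − (1−0.04)·∏(1−qᵢ) over the active causes.
Sum P(fever|·) weighted by the priors over the 4 (bacterial infection, influenza) configurations:
  P(fever) = 0.04·0.66·0.93 + 0.43648·0.66·0.07 + 0.93088·0.34·0.93 + 0.959427·0.34·0.07
        = 0.024552 + 0.020165 + 0.294344 + 0.022834 = 0.361895
Configurations with influenza contribute 0.042999, so
  P(influenza | fever) = 0.042999 / 0.361895 ≈ 0.119

Now also conditioning on bacterial infection≠true:
P(fever | ¬bacterial infection) = 0.04×0.93 + 0.43648×0.07 = 0.037200 + 0.030554 = 0.067754
Restricting to configurations with influenza present: 0.43648×0.07 = 0.030554.
So P(influenza | fever, ¬bacterial infection) = 0.030554/0.067754 ≈ 0.451.

Pr(influenza | fever) ≈ 0.119; Pr(influenza | fever, ¬bacterial infection) ≈ 0.451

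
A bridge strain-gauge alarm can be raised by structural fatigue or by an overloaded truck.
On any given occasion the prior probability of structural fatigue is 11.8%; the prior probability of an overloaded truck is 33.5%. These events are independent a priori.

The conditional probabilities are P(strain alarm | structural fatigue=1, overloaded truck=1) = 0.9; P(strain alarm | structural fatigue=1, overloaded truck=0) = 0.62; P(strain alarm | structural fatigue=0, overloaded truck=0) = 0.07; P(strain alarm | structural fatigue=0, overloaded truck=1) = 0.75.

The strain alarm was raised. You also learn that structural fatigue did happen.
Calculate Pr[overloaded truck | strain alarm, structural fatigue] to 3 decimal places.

Pr[overloaded truck | strain alarm, structural fatigue] ≈ 0.422

By total probability over both values of overloaded truck:
  P(strain alarm | structural fatigue) = 0.62*0.665 + 0.9*0.335
        = 0.412300 + 0.301500 = 0.713800
Keeping only the overloaded truck-present terms gives 0.301500, so
  P(overloaded truck | strain alarm, structural fatigue) = 0.301500 / 0.713800 ≈ 0.422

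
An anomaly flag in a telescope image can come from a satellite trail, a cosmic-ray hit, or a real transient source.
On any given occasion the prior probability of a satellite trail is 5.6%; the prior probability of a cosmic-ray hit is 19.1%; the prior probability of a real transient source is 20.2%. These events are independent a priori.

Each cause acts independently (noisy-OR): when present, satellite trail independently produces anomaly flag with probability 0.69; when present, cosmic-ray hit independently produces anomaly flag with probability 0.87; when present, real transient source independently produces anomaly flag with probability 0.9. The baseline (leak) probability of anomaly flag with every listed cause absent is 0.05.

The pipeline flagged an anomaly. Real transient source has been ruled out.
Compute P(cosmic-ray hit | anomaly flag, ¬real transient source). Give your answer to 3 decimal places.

Under noisy-OR, P(anomaly flag | causes) = 1 − (1−0.05)·∏(1−qᵢ) over the active causes.
P(anomaly flag | ¬real transient source) = 0.05·0.944·0.809 + 0.8765·0.944·0.191 + 0.7055·0.056·0.809 + 0.961715·0.056·0.191 = 0.038185 + 0.158036 + 0.031962 + 0.010287 = 0.238470
Of this, 0.168323 comes from 0.158036 + 0.010287 (the cosmic-ray hit=true cases).
So P(cosmic-ray hit | anomaly flag, ¬real transient source) = 0.168323/0.238470 ≈ 0.706.

P(cosmic-ray hit | anomaly flag, ¬real transient source) ≈ 0.706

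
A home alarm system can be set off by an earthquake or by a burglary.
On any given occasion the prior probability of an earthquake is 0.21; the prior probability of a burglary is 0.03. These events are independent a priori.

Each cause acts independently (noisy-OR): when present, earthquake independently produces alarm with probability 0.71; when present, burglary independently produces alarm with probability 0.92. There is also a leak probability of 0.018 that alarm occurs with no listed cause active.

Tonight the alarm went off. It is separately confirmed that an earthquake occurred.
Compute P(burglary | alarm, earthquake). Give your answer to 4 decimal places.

P(burglary | alarm, earthquake) ≈ 0.0405

Under noisy-OR, P(alarm | causes) = 1 − (1−0.018)·∏(1−qᵢ) over the active causes.
P(alarm | earthquake) = 0.71522×0.97 + 0.977218×0.03 = 0.693763 + 0.029317 = 0.723080
Restricting to configurations with burglary present: 0.977218×0.03 = 0.029317.
Hence the posterior is 0.029317/0.723080 ≈ 0.0405.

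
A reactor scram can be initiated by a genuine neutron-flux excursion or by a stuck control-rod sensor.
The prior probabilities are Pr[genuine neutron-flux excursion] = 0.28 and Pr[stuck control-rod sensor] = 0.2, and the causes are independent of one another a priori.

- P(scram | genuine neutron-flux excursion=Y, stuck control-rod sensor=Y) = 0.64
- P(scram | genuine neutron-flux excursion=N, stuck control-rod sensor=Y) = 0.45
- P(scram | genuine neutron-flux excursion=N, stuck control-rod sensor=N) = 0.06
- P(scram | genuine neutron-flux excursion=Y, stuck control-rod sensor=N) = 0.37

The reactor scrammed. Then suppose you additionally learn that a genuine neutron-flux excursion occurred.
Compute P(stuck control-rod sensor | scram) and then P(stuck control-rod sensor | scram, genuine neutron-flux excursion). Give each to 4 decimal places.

P(stuck control-rod sensor | scram) ≈ 0.4615; P(stuck control-rod sensor | scram, genuine neutron-flux excursion) ≈ 0.3019

Weight on stuck control-rod sensor=true, given the evidence: 0.064800 + 0.035840 = 0.100640
Denominator P(scram): 0.06·0.72·0.8 + 0.45·0.72·0.2 + 0.37·0.28·0.8 + 0.64·0.28·0.2 = 0.218080
P(stuck control-rod sensor | scram) = 0.100640/0.218080 ≈ 0.4615

Now also conditioning on genuine neutron-flux excursion=true:
Sum P(scram|·) weighted by the priors over both values of stuck control-rod sensor:
  P(scram | genuine neutron-flux excursion) = 0.37*0.8 + 0.64*0.2
        = 0.296000 + 0.128000 = 0.424000
The terms with stuck control-rod sensor present sum to 0.128000, so
  P(stuck control-rod sensor | scram, genuine neutron-flux excursion) = 0.128000 / 0.424000 ≈ 0.3019
— genuine neutron-flux excursion explains away the evidence for stuck control-rod sensor.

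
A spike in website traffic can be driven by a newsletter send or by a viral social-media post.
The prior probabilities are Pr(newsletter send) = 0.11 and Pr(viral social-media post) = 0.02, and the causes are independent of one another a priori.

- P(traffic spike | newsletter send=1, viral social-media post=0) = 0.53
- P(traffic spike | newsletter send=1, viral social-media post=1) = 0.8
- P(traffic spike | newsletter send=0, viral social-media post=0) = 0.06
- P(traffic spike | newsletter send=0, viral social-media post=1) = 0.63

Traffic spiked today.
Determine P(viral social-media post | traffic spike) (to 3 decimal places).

P(viral social-media post | traffic spike) ≈ 0.106

By total probability over the 4 (newsletter send, viral social-media post) configurations:
  P(traffic spike) = 0.06·0.89·0.98 + 0.63·0.89·0.02 + 0.53·0.11·0.98 + 0.8·0.11·0.02
        = 0.052332 + 0.011214 + 0.057134 + 0.001760 = 0.122440
Configurations with viral social-media post contribute 0.012974, so
  P(viral social-media post | traffic spike) = 0.012974 / 0.122440 ≈ 0.106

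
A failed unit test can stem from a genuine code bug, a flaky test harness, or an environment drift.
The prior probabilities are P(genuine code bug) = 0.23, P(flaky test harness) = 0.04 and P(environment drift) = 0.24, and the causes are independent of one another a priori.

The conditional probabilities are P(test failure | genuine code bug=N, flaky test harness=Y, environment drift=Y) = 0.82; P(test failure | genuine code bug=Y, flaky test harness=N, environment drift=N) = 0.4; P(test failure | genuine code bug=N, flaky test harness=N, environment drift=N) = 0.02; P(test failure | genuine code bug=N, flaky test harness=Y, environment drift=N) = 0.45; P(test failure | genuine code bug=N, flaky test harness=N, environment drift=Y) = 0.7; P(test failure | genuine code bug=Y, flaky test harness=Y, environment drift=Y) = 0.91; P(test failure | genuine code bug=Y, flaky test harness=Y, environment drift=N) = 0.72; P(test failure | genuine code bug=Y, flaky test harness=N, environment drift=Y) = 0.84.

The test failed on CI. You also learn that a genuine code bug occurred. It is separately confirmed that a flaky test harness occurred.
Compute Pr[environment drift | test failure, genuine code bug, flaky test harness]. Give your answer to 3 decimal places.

By total probability over both values of environment drift:
  P(test failure | genuine code bug, flaky test harness) = 0.72×0.76 + 0.91×0.24
        = 0.547200 + 0.218400 = 0.765600
Keeping only the environment drift-present terms gives 0.218400, so
  P(environment drift | test failure, genuine code bug, flaky test harness) = 0.218400 / 0.765600 ≈ 0.285

Pr[environment drift | test failure, genuine code bug, flaky test harness] ≈ 0.285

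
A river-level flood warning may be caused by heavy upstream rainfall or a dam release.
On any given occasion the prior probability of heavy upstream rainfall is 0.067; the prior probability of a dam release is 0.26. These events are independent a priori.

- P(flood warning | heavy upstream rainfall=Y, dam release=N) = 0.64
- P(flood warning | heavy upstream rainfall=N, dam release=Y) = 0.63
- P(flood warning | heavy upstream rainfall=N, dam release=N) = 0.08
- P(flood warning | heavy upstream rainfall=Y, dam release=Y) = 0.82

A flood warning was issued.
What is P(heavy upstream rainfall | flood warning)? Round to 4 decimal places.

P(heavy upstream rainfall | flood warning) ≈ 0.1811

By total probability over the 4 (heavy upstream rainfall, dam release) configurations:
  P(flood warning) = 0.08*0.933*0.74 + 0.63*0.933*0.26 + 0.64*0.067*0.74 + 0.82*0.067*0.26
        = 0.055234 + 0.152825 + 0.031731 + 0.014284 = 0.254074
The terms with heavy upstream rainfall present sum to 0.046015, so
  P(heavy upstream rainfall | flood warning) = 0.046015 / 0.254074 ≈ 0.1811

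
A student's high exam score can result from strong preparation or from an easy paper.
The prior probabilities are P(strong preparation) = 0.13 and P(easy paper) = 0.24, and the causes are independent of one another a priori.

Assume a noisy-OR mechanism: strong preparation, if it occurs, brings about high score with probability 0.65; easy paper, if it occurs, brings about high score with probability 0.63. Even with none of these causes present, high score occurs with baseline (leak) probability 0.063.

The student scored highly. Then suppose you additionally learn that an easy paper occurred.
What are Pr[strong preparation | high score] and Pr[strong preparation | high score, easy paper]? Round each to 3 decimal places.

Under noisy-OR, P(high score | causes) = 1 − (1−0.063)·∏(1−qᵢ) over the active causes.
P(high score) = 0.063·0.87·0.76 + 0.65331·0.87·0.24 + 0.67205·0.13·0.76 + 0.878659·0.13·0.24 = 0.041656 + 0.136411 + 0.066399 + 0.027414 = 0.271880
Restricting to configurations with strong preparation present: 0.066399 + 0.027414 = 0.093813.
P(strong preparation | high score) = 0.093813 / 0.271880 ≈ 0.345

Now also conditioning on easy paper=true:
P(high score | easy paper) = 0.65331·0.87 + 0.878659·0.13 = 0.568380 + 0.114226 = 0.682606
Of this, 0.114226 comes from 0.878659·0.13 (the strong preparation=true cases).
Hence the posterior is 0.114226/0.682606 ≈ 0.167.

Pr[strong preparation | high score] ≈ 0.345; Pr[strong preparation | high score, easy paper] ≈ 0.167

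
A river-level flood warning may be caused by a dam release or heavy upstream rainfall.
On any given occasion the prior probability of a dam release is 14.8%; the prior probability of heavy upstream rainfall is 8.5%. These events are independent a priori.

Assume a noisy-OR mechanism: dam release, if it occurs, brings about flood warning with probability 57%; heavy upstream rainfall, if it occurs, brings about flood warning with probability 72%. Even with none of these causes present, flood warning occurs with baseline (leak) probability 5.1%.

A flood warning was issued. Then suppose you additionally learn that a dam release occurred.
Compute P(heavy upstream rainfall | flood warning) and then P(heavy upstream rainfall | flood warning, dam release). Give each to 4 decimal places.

P(heavy upstream rainfall | flood warning) ≈ 0.3491; P(heavy upstream rainfall | flood warning, dam release) ≈ 0.1220

Under noisy-OR, P(flood warning | causes) = 1 − (1−0.051)·∏(1−qᵢ) over the active causes.
Sum P(flood warning|·) weighted by the priors over the 4 (dam release, heavy upstream rainfall) configurations:
  P(flood warning) = 0.051·0.852·0.915 + 0.73428·0.852·0.085 + 0.59193·0.148·0.915 + 0.88574·0.148·0.085
        = 0.039759 + 0.053177 + 0.080159 + 0.011143 = 0.184238
The terms with heavy upstream rainfall present sum to 0.064320, so
  P(heavy upstream rainfall | flood warning) = 0.064320 / 0.184238 ≈ 0.3491

Now condition on the additional information:
For the numerator, keep only heavy upstream rainfall=true terms: 0.88574*0.085 = 0.075288
Denominator P(flood warning | dam release): 0.59193*0.915 + 0.88574*0.085 = 0.616904
P(heavy upstream rainfall | flood warning, dam release) = 0.075288/0.616904 ≈ 0.1220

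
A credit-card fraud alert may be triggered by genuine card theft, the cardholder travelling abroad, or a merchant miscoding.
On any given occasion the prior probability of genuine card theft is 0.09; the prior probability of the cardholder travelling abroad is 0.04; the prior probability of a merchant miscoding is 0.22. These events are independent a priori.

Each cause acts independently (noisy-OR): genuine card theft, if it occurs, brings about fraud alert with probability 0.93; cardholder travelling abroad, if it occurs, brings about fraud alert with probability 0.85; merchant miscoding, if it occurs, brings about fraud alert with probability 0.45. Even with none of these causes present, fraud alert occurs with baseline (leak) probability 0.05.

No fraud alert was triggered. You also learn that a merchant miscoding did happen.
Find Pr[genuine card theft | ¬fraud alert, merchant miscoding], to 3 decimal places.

Pr[genuine card theft | ¬fraud alert, merchant miscoding] ≈ 0.007

Under noisy-OR, P(fraud alert | causes) = 1 − (1−0.05)·∏(1−qᵢ) over the active causes.
P(¬fraud alert | merchant miscoding) = 0.5225*0.91*0.96 + 0.078375*0.91*0.04 + 0.036575*0.09*0.96 + 0.005486*0.09*0.04 = 0.456456 + 0.002853 + 0.003160 + 0.000020 = 0.462489
Restricting to configurations with genuine card theft present: 0.003160 + 0.000020 = 0.003180.
P(genuine card theft | ¬fraud alert, merchant miscoding) = 0.003180 / 0.462489 ≈ 0.007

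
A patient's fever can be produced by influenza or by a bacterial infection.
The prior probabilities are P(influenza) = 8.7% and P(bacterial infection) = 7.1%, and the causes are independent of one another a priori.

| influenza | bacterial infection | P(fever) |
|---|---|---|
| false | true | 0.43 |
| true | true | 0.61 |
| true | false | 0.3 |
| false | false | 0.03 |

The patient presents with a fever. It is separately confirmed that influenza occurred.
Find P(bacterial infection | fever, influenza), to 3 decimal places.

P(fever | influenza) = 0.3·0.929 + 0.61·0.071 = 0.278700 + 0.043310 = 0.322010
Of this, 0.043310 comes from 0.61·0.071 (the bacterial infection=true cases).
So P(bacterial infection | fever, influenza) = 0.043310/0.322010 ≈ 0.134.

P(bacterial infection | fever, influenza) ≈ 0.134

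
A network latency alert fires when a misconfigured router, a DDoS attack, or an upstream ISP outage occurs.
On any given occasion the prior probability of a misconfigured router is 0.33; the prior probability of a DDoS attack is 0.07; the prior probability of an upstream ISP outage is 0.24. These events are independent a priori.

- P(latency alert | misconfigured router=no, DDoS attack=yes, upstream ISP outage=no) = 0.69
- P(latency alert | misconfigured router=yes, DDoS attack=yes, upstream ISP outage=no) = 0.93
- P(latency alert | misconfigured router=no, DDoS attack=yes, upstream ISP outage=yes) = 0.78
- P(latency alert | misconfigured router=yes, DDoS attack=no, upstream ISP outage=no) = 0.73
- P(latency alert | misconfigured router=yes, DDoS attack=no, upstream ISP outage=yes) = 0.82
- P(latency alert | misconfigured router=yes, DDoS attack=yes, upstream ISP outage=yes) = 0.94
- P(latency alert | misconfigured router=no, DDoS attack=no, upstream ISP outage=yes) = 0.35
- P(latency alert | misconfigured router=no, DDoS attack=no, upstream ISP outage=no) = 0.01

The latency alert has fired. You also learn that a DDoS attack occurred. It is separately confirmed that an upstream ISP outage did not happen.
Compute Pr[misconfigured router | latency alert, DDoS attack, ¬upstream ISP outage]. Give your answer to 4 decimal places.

Weight on misconfigured router=true, given the evidence: 0.93×0.33 = 0.306900
The normalizing constant is 0.69×0.67 + 0.93×0.33 = 0.769200
P(misconfigured router | latency alert, DDoS attack, ¬upstream ISP outage) = 0.306900/0.769200 ≈ 0.3990

Pr[misconfigured router | latency alert, DDoS attack, ¬upstream ISP outage] ≈ 0.3990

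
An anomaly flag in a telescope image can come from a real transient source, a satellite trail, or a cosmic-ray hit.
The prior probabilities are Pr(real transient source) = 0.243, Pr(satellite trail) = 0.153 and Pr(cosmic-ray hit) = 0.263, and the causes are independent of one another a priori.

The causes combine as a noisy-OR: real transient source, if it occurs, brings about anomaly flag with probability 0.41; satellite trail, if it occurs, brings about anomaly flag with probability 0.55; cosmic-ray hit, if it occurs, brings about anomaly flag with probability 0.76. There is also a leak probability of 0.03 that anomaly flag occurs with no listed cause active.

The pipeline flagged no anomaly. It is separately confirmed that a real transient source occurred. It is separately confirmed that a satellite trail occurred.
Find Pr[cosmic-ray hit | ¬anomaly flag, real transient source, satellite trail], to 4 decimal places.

Pr[cosmic-ray hit | ¬anomaly flag, real transient source, satellite trail] ≈ 0.0789

Under noisy-OR, P(anomaly flag | causes) = 1 − (1−0.03)·∏(1−qᵢ) over the active causes.
Sum P(¬anomaly flag|·) weighted by the priors over both values of cosmic-ray hit:
  P(¬anomaly flag | real transient source, satellite trail) = 0.257535·0.737 + 0.061808·0.263
        = 0.189803 + 0.016256 = 0.206059
Configurations with cosmic-ray hit contribute 0.016256, so
  P(cosmic-ray hit | ¬anomaly flag, real transient source, satellite trail) = 0.016256 / 0.206059 ≈ 0.0789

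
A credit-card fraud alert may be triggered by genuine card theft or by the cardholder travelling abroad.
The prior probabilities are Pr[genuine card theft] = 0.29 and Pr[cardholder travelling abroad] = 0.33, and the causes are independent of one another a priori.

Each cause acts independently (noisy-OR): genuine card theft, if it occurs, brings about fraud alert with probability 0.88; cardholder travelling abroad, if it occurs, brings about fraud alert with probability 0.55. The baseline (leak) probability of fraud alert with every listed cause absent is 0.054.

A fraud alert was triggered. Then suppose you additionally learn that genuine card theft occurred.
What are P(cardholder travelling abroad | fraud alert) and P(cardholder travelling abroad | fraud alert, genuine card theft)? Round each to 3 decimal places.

P(cardholder travelling abroad | fraud alert) ≈ 0.532; P(cardholder travelling abroad | fraud alert, genuine card theft) ≈ 0.345

Under noisy-OR, P(fraud alert | causes) = 1 − (1−0.054)·∏(1−qᵢ) over the active causes.
P(fraud alert) = 0.054*0.71*0.67 + 0.5743*0.71*0.33 + 0.88648*0.29*0.67 + 0.948916*0.29*0.33 = 0.025688 + 0.134558 + 0.172243 + 0.090811 = 0.423300
The cardholder travelling abroad-present share is 0.134558 + 0.090811 = 0.225369.
Hence the posterior is 0.225369/0.423300 ≈ 0.532.

Now also conditioning on genuine card theft=true:
P(fraud alert | genuine card theft) = 0.88648×0.67 + 0.948916×0.33 = 0.593942 + 0.313142 = 0.907084
Of this, 0.313142 comes from 0.948916×0.33 (the cardholder travelling abroad=true cases).
P(cardholder travelling abroad | fraud alert, genuine card theft) = 0.313142 / 0.907084 ≈ 0.345
The drop from 0.532 to 0.345 is the explaining-away (discounting) effect.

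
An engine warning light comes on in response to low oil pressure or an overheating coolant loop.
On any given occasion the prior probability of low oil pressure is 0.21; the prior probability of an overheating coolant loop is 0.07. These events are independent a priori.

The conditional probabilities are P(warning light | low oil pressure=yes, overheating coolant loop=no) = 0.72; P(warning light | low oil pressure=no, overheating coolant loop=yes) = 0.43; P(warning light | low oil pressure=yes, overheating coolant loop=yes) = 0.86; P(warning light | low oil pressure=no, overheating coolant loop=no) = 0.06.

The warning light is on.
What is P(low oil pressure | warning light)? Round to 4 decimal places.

Numerator (weight on configurations with low oil pressure): 0.140616 + 0.012642 = 0.153258
Normalizer over all consistent configurations: 0.06×0.79×0.93 + 0.43×0.79×0.07 + 0.72×0.21×0.93 + 0.86×0.21×0.07 = 0.221119
Posterior = 0.153258 / 0.221119 ≈ 0.6931

P(low oil pressure | warning light) ≈ 0.6931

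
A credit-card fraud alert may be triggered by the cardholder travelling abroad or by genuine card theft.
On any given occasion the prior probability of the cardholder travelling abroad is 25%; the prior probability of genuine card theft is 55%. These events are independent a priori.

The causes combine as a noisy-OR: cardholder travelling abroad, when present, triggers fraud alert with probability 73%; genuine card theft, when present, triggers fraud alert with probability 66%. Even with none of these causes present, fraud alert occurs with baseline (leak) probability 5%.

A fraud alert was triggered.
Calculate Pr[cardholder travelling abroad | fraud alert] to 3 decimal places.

Pr[cardholder travelling abroad | fraud alert] ≈ 0.414

Under noisy-OR, P(fraud alert | causes) = 1 − (1−0.05)·∏(1−qᵢ) over the active causes.
Enumerate the 4 (cardholder travelling abroad, genuine card theft) configurations and weight by the priors:
  P(fraud alert) = 0.05×0.75×0.45 + 0.677×0.75×0.55 + 0.7435×0.25×0.45 + 0.91279×0.25×0.55
        = 0.016875 + 0.279263 + 0.083644 + 0.125509 = 0.505291
Configurations with cardholder travelling abroad contribute 0.209153, so
  P(cardholder travelling abroad | fraud alert) = 0.209153 / 0.505291 ≈ 0.414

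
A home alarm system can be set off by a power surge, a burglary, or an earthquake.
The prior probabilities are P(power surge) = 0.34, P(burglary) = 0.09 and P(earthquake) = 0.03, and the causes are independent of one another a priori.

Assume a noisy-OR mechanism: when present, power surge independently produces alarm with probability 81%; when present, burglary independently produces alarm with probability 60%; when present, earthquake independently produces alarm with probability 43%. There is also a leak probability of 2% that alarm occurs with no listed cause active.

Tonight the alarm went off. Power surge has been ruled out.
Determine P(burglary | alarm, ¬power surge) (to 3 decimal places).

Under noisy-OR, P(alarm | causes) = 1 − (1−0.02)·∏(1−qᵢ) over the active causes.
Numerator (weight on configurations with burglary): 0.053078 + 0.002097 = 0.055175
Normalizer over all consistent configurations: 0.02×0.91×0.97 + 0.4414×0.91×0.03 + 0.608×0.09×0.97 + 0.77656×0.09×0.03 = 0.084879
Posterior = 0.055175 / 0.084879 ≈ 0.650

P(burglary | alarm, ¬power surge) ≈ 0.650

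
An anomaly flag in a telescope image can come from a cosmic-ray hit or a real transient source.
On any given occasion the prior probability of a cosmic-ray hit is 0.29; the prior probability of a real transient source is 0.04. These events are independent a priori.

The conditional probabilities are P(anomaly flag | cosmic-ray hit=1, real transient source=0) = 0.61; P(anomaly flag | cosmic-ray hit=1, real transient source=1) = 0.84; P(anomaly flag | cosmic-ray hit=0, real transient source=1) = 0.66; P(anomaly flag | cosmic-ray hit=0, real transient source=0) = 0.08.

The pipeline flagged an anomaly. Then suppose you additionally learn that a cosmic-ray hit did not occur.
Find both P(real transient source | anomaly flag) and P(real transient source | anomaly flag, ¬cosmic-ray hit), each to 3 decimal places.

P(anomaly flag) = 0.08·0.71·0.96 + 0.66·0.71·0.04 + 0.61·0.29·0.96 + 0.84·0.29·0.04 = 0.054528 + 0.018744 + 0.169824 + 0.009744 = 0.252840
Restricting to configurations with real transient source present: 0.018744 + 0.009744 = 0.028488.
P(real transient source | anomaly flag) = 0.028488 / 0.252840 ≈ 0.113

With the extra evidence:
Weight on real transient source=true, given the evidence: 0.66·0.04 = 0.026400
Denominator P(anomaly flag | ¬cosmic-ray hit): 0.08·0.96 + 0.66·0.04 = 0.103200
Posterior = 0.026400 / 0.103200 ≈ 0.256

P(real transient source | anomaly flag) ≈ 0.113; P(real transient source | anomaly flag, ¬cosmic-ray hit) ≈ 0.256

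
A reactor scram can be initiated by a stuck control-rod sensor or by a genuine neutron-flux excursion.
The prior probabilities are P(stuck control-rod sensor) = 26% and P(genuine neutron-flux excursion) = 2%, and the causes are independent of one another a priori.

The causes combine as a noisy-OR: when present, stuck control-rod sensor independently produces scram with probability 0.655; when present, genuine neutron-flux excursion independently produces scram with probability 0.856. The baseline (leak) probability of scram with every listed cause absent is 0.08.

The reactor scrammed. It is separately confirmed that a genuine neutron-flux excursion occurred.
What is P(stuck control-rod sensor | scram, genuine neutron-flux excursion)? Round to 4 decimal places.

P(stuck control-rod sensor | scram, genuine neutron-flux excursion) ≈ 0.2788

Under noisy-OR, P(scram | causes) = 1 − (1−0.08)·∏(1−qᵢ) over the active causes.
Sum P(scram|·) weighted by the priors over both values of stuck control-rod sensor:
  P(scram | genuine neutron-flux excursion) = 0.86752*0.74 + 0.954294*0.26
        = 0.641965 + 0.248116 = 0.890081
Configurations with stuck control-rod sensor contribute 0.248116, so
  P(stuck control-rod sensor | scram, genuine neutron-flux excursion) = 0.248116 / 0.890081 ≈ 0.2788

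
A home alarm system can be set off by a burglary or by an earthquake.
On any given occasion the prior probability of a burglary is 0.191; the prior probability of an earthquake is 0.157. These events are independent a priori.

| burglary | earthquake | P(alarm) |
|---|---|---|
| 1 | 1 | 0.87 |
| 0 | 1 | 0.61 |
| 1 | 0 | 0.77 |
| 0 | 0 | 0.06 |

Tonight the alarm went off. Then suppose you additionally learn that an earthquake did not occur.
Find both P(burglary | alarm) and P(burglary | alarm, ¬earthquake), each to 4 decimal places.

By total probability over the 4 (burglary, earthquake) configurations:
  P(alarm) = 0.06·0.809·0.843 + 0.61·0.809·0.157 + 0.77·0.191·0.843 + 0.87·0.191·0.157
        = 0.040919 + 0.077478 + 0.123980 + 0.026089 = 0.268466
The terms with burglary present sum to 0.150069, so
  P(burglary | alarm) = 0.150069 / 0.268466 ≈ 0.5590

Now also conditioning on earthquake≠true:
Numerator (weight on configurations with burglary): 0.77·0.191 = 0.147070
Normalizer over all consistent configurations: 0.06·0.809 + 0.77·0.191 = 0.195610
P(burglary | alarm, ¬earthquake) = 0.147070/0.195610 ≈ 0.7519
Ruling out earthquake raises the posterior on burglary — the flip side of explaining away.

P(burglary | alarm) ≈ 0.5590; P(burglary | alarm, ¬earthquake) ≈ 0.7519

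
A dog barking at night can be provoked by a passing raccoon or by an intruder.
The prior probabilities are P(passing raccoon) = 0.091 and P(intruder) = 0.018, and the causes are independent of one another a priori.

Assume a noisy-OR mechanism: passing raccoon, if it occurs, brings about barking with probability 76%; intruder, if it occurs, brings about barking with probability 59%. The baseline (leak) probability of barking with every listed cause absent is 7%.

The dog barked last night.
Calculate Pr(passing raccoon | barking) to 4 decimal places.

Under noisy-OR, P(barking | causes) = 1 − (1−0.07)·∏(1−qᵢ) over the active causes.
Sum P(barking|·) weighted by the priors over the 4 (passing raccoon, intruder) configurations:
  P(barking) = 0.07*0.909*0.982 + 0.6187*0.909*0.018 + 0.7768*0.091*0.982 + 0.908488*0.091*0.018
        = 0.062485 + 0.010123 + 0.069416 + 0.001488 = 0.143512
Configurations with passing raccoon contribute 0.070904, so
  P(passing raccoon | barking) = 0.070904 / 0.143512 ≈ 0.4941

Pr(passing raccoon | barking) ≈ 0.4941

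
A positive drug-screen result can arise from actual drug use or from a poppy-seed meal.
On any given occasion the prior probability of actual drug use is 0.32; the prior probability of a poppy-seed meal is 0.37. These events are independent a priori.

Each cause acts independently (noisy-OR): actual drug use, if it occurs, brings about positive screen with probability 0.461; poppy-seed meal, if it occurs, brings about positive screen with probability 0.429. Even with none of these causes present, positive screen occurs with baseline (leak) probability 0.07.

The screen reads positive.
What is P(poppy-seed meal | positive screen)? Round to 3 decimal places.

P(poppy-seed meal | positive screen) ≈ 0.608

Under noisy-OR, P(positive screen | causes) = 1 − (1−0.07)·∏(1−qᵢ) over the active causes.
Weight on poppy-seed meal=true, given the evidence: 0.117993 + 0.084511 = 0.202504
Denominator P(positive screen): 0.07×0.68×0.63 + 0.46897×0.68×0.37 + 0.49873×0.32×0.63 + 0.713775×0.32×0.37 = 0.333036
P(poppy-seed meal | positive screen) = 0.202504/0.333036 ≈ 0.608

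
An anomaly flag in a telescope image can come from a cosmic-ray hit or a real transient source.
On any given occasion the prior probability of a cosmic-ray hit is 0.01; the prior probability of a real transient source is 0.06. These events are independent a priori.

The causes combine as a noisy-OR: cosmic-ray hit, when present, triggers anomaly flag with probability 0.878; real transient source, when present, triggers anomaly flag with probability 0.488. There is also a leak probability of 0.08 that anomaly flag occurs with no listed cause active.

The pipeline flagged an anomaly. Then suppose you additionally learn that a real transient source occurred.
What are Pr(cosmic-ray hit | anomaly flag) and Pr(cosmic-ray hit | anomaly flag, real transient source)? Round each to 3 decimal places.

Pr(cosmic-ray hit | anomaly flag) ≈ 0.078; Pr(cosmic-ray hit | anomaly flag, real transient source) ≈ 0.018

Under noisy-OR, P(anomaly flag | causes) = 1 − (1−0.08)·∏(1−qᵢ) over the active causes.
P(anomaly flag) = 0.08*0.99*0.94 + 0.52896*0.99*0.06 + 0.88776*0.01*0.94 + 0.942533*0.01*0.06 = 0.074448 + 0.031420 + 0.008345 + 0.000566 = 0.114779
Restricting to configurations with cosmic-ray hit present: 0.008345 + 0.000566 = 0.008911.
P(cosmic-ray hit | anomaly flag) = 0.008911 / 0.114779 ≈ 0.078

Now condition on the additional information:
Numerator (weight on configurations with cosmic-ray hit): 0.942533×0.01 = 0.009425
The normalizing constant is 0.52896×0.99 + 0.942533×0.01 = 0.533095
Posterior = 0.009425 / 0.533095 ≈ 0.018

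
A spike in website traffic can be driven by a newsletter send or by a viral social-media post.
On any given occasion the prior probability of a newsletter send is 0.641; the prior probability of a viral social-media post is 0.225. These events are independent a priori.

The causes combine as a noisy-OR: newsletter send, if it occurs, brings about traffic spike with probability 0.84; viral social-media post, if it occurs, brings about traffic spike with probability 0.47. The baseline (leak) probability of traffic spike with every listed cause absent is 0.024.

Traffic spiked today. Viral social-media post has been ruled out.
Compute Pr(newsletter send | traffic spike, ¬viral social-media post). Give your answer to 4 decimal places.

Pr(newsletter send | traffic spike, ¬viral social-media post) ≈ 0.9843

Under noisy-OR, P(traffic spike | causes) = 1 − (1−0.024)·∏(1−qᵢ) over the active causes.
P(traffic spike | ¬viral social-media post) = 0.024×0.359 + 0.84384×0.641 = 0.008616 + 0.540901 = 0.549517
Of this, 0.540901 comes from 0.84384×0.641 (the newsletter send=true cases).
Hence the posterior is 0.540901/0.549517 ≈ 0.9843.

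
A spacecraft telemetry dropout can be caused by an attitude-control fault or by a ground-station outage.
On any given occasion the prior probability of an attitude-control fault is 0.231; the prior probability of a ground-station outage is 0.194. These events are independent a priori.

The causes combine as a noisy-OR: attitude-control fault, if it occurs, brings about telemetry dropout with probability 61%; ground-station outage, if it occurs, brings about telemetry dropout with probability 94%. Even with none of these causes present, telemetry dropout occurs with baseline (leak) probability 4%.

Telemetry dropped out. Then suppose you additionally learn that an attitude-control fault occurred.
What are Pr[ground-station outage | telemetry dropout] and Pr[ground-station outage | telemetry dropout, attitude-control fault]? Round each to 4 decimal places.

Pr[ground-station outage | telemetry dropout] ≈ 0.5662; Pr[ground-station outage | telemetry dropout, attitude-control fault] ≈ 0.2733

Under noisy-OR, P(telemetry dropout | causes) = 1 − (1−0.04)·∏(1−qᵢ) over the active causes.
P(telemetry dropout) = 0.04×0.769×0.806 + 0.9424×0.769×0.194 + 0.6256×0.231×0.806 + 0.977536×0.231×0.194 = 0.024793 + 0.140593 + 0.116478 + 0.043807 = 0.325671
Of this, 0.184400 comes from 0.140593 + 0.043807 (the ground-station outage=true cases).
P(ground-station outage | telemetry dropout) = 0.184400 / 0.325671 ≈ 0.5662

With the extra evidence:
Weight on ground-station outage=true, given the evidence: 0.977536*0.194 = 0.189642
Normalizer over all consistent configurations: 0.6256*0.806 + 0.977536*0.194 = 0.693876
P(ground-station outage | telemetry dropout, attitude-control fault) = 0.189642/0.693876 ≈ 0.2733
Conditioning on attitude-control fault lowers the posterior on ground-station outage: the classic explaining-away effect in a common-effect structure.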